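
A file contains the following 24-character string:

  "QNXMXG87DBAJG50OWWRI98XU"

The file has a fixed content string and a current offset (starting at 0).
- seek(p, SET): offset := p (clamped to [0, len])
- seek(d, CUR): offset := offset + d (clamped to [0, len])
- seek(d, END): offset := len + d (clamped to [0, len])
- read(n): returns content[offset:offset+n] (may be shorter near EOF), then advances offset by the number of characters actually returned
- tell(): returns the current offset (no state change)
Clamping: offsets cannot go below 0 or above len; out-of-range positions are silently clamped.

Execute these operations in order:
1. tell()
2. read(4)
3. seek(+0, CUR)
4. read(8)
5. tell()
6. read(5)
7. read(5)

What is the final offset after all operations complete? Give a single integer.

Answer: 22

Derivation:
After 1 (tell()): offset=0
After 2 (read(4)): returned 'QNXM', offset=4
After 3 (seek(+0, CUR)): offset=4
After 4 (read(8)): returned 'XG87DBAJ', offset=12
After 5 (tell()): offset=12
After 6 (read(5)): returned 'G50OW', offset=17
After 7 (read(5)): returned 'WRI98', offset=22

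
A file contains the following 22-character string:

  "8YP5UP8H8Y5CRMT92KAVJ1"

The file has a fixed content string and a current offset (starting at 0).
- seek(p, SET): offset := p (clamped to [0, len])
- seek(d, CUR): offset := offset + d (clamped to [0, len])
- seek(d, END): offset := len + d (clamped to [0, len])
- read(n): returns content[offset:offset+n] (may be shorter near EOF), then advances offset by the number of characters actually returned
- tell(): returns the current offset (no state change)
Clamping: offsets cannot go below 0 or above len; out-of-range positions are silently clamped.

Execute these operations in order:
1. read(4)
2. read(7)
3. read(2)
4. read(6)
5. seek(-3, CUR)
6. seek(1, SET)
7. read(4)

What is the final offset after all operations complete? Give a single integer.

Answer: 5

Derivation:
After 1 (read(4)): returned '8YP5', offset=4
After 2 (read(7)): returned 'UP8H8Y5', offset=11
After 3 (read(2)): returned 'CR', offset=13
After 4 (read(6)): returned 'MT92KA', offset=19
After 5 (seek(-3, CUR)): offset=16
After 6 (seek(1, SET)): offset=1
After 7 (read(4)): returned 'YP5U', offset=5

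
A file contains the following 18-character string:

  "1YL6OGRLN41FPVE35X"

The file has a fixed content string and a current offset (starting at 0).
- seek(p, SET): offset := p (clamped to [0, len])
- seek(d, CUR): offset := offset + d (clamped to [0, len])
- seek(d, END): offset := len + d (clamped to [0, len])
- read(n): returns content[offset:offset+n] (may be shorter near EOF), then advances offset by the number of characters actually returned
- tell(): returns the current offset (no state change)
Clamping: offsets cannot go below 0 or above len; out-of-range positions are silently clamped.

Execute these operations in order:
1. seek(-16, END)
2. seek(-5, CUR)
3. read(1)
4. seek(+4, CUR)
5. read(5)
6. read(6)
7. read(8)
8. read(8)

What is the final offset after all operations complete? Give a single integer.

After 1 (seek(-16, END)): offset=2
After 2 (seek(-5, CUR)): offset=0
After 3 (read(1)): returned '1', offset=1
After 4 (seek(+4, CUR)): offset=5
After 5 (read(5)): returned 'GRLN4', offset=10
After 6 (read(6)): returned '1FPVE3', offset=16
After 7 (read(8)): returned '5X', offset=18
After 8 (read(8)): returned '', offset=18

Answer: 18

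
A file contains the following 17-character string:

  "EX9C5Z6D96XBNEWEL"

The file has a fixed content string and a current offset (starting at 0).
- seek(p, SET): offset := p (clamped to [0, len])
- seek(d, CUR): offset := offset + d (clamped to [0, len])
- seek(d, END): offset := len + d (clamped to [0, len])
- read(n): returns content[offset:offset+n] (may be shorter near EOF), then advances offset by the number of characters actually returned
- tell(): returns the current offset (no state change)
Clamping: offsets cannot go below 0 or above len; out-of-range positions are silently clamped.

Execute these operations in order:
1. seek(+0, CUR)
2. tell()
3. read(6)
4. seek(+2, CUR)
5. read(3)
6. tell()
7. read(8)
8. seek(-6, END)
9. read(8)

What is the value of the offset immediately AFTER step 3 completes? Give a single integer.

Answer: 6

Derivation:
After 1 (seek(+0, CUR)): offset=0
After 2 (tell()): offset=0
After 3 (read(6)): returned 'EX9C5Z', offset=6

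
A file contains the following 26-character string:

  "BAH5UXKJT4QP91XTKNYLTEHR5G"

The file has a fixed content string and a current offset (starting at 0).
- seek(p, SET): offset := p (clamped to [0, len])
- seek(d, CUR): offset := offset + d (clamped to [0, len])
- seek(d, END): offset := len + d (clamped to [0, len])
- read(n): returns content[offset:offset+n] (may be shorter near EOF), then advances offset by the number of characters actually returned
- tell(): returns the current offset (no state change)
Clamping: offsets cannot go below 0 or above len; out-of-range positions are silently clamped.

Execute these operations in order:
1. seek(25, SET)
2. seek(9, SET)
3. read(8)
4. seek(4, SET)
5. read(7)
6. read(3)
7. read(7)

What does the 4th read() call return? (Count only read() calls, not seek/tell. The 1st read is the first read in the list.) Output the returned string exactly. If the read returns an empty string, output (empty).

Answer: XTKNYLT

Derivation:
After 1 (seek(25, SET)): offset=25
After 2 (seek(9, SET)): offset=9
After 3 (read(8)): returned '4QP91XTK', offset=17
After 4 (seek(4, SET)): offset=4
After 5 (read(7)): returned 'UXKJT4Q', offset=11
After 6 (read(3)): returned 'P91', offset=14
After 7 (read(7)): returned 'XTKNYLT', offset=21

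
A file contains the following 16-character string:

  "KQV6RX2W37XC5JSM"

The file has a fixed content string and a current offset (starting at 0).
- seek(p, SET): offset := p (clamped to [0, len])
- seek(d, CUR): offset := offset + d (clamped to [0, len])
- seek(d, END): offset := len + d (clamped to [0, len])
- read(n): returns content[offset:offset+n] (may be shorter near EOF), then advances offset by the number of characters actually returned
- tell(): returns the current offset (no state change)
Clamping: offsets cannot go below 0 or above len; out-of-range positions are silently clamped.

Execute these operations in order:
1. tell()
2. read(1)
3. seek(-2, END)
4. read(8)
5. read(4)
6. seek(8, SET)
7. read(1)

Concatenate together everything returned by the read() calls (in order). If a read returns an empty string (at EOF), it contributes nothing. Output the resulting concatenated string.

Answer: KSM3

Derivation:
After 1 (tell()): offset=0
After 2 (read(1)): returned 'K', offset=1
After 3 (seek(-2, END)): offset=14
After 4 (read(8)): returned 'SM', offset=16
After 5 (read(4)): returned '', offset=16
After 6 (seek(8, SET)): offset=8
After 7 (read(1)): returned '3', offset=9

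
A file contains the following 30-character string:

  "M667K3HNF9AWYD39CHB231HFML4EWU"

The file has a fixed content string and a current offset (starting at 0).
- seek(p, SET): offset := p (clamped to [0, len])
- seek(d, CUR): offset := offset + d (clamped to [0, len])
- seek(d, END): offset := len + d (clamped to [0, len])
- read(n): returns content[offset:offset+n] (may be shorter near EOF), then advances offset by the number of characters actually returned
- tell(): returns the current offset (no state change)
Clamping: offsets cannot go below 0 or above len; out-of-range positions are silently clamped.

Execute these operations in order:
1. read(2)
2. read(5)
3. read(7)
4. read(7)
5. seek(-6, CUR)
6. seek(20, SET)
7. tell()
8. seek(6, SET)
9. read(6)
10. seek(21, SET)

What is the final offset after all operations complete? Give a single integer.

After 1 (read(2)): returned 'M6', offset=2
After 2 (read(5)): returned '67K3H', offset=7
After 3 (read(7)): returned 'NF9AWYD', offset=14
After 4 (read(7)): returned '39CHB23', offset=21
After 5 (seek(-6, CUR)): offset=15
After 6 (seek(20, SET)): offset=20
After 7 (tell()): offset=20
After 8 (seek(6, SET)): offset=6
After 9 (read(6)): returned 'HNF9AW', offset=12
After 10 (seek(21, SET)): offset=21

Answer: 21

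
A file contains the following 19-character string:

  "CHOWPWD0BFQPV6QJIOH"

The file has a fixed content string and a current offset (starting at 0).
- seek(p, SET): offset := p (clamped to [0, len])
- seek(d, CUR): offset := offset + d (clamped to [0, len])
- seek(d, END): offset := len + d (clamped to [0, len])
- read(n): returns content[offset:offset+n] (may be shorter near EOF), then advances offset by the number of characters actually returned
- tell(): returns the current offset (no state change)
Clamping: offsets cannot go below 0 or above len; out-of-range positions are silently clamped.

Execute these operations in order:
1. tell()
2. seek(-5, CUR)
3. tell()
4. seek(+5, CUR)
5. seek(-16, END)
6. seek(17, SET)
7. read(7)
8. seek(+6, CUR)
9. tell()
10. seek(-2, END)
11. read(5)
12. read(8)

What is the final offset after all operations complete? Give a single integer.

Answer: 19

Derivation:
After 1 (tell()): offset=0
After 2 (seek(-5, CUR)): offset=0
After 3 (tell()): offset=0
After 4 (seek(+5, CUR)): offset=5
After 5 (seek(-16, END)): offset=3
After 6 (seek(17, SET)): offset=17
After 7 (read(7)): returned 'OH', offset=19
After 8 (seek(+6, CUR)): offset=19
After 9 (tell()): offset=19
After 10 (seek(-2, END)): offset=17
After 11 (read(5)): returned 'OH', offset=19
After 12 (read(8)): returned '', offset=19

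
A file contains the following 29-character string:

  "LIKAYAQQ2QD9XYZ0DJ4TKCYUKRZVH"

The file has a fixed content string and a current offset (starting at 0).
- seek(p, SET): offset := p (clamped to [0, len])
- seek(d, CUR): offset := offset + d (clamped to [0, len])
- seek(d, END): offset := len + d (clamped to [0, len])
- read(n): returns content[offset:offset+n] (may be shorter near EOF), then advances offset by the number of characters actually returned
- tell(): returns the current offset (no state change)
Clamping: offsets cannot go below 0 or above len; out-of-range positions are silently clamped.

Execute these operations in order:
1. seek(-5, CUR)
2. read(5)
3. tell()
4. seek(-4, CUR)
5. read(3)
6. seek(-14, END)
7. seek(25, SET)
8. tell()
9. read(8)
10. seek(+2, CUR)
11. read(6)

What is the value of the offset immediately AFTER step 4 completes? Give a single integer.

Answer: 1

Derivation:
After 1 (seek(-5, CUR)): offset=0
After 2 (read(5)): returned 'LIKAY', offset=5
After 3 (tell()): offset=5
After 4 (seek(-4, CUR)): offset=1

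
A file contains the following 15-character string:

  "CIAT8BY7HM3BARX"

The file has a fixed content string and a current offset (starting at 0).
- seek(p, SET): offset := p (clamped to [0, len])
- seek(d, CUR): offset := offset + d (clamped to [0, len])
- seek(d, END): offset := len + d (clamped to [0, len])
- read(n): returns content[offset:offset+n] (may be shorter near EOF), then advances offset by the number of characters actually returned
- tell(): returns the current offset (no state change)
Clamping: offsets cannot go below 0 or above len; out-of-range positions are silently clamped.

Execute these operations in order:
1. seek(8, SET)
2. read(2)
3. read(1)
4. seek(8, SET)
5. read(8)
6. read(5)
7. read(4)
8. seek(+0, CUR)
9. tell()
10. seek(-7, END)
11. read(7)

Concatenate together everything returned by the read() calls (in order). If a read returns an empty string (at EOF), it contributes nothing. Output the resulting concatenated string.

After 1 (seek(8, SET)): offset=8
After 2 (read(2)): returned 'HM', offset=10
After 3 (read(1)): returned '3', offset=11
After 4 (seek(8, SET)): offset=8
After 5 (read(8)): returned 'HM3BARX', offset=15
After 6 (read(5)): returned '', offset=15
After 7 (read(4)): returned '', offset=15
After 8 (seek(+0, CUR)): offset=15
After 9 (tell()): offset=15
After 10 (seek(-7, END)): offset=8
After 11 (read(7)): returned 'HM3BARX', offset=15

Answer: HM3HM3BARXHM3BARX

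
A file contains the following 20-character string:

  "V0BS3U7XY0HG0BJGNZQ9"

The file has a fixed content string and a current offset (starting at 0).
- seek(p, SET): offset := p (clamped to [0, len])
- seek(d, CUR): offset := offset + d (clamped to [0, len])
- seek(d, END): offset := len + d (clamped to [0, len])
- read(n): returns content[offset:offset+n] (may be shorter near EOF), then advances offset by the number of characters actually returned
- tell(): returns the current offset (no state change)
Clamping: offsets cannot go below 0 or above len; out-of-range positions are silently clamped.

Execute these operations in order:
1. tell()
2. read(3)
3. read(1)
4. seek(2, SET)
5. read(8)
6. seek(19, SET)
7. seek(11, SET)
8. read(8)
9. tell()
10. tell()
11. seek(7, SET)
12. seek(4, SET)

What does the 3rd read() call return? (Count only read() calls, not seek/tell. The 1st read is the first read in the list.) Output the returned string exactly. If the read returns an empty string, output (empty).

Answer: BS3U7XY0

Derivation:
After 1 (tell()): offset=0
After 2 (read(3)): returned 'V0B', offset=3
After 3 (read(1)): returned 'S', offset=4
After 4 (seek(2, SET)): offset=2
After 5 (read(8)): returned 'BS3U7XY0', offset=10
After 6 (seek(19, SET)): offset=19
After 7 (seek(11, SET)): offset=11
After 8 (read(8)): returned 'G0BJGNZQ', offset=19
After 9 (tell()): offset=19
After 10 (tell()): offset=19
After 11 (seek(7, SET)): offset=7
After 12 (seek(4, SET)): offset=4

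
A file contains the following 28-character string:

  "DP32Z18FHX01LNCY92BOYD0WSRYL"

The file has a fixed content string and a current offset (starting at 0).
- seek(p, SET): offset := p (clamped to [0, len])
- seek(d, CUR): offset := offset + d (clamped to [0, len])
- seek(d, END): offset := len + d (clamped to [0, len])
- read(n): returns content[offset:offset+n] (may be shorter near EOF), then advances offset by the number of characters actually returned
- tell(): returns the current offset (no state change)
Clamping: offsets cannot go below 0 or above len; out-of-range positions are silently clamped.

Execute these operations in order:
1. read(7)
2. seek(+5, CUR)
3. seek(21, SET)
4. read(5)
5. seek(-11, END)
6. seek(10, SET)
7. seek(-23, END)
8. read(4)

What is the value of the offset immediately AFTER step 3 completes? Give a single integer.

Answer: 21

Derivation:
After 1 (read(7)): returned 'DP32Z18', offset=7
After 2 (seek(+5, CUR)): offset=12
After 3 (seek(21, SET)): offset=21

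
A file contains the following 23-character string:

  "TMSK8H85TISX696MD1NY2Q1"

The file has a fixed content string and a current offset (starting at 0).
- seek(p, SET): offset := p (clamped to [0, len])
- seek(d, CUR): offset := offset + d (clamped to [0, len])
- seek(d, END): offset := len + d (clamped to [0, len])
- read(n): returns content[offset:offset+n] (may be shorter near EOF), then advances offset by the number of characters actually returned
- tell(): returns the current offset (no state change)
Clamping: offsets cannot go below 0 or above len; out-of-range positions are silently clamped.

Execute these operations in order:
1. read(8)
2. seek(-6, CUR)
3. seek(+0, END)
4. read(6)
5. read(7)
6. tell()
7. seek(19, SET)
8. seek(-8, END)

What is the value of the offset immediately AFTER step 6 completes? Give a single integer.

Answer: 23

Derivation:
After 1 (read(8)): returned 'TMSK8H85', offset=8
After 2 (seek(-6, CUR)): offset=2
After 3 (seek(+0, END)): offset=23
After 4 (read(6)): returned '', offset=23
After 5 (read(7)): returned '', offset=23
After 6 (tell()): offset=23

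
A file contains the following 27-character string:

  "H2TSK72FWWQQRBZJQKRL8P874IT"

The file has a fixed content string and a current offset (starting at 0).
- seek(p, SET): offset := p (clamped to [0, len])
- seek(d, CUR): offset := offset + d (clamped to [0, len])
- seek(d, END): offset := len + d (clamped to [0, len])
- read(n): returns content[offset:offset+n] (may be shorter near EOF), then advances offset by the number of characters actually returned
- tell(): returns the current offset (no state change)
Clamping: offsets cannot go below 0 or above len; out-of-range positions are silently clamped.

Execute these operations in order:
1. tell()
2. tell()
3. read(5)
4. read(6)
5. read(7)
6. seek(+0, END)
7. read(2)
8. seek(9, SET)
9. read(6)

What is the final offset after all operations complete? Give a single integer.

Answer: 15

Derivation:
After 1 (tell()): offset=0
After 2 (tell()): offset=0
After 3 (read(5)): returned 'H2TSK', offset=5
After 4 (read(6)): returned '72FWWQ', offset=11
After 5 (read(7)): returned 'QRBZJQK', offset=18
After 6 (seek(+0, END)): offset=27
After 7 (read(2)): returned '', offset=27
After 8 (seek(9, SET)): offset=9
After 9 (read(6)): returned 'WQQRBZ', offset=15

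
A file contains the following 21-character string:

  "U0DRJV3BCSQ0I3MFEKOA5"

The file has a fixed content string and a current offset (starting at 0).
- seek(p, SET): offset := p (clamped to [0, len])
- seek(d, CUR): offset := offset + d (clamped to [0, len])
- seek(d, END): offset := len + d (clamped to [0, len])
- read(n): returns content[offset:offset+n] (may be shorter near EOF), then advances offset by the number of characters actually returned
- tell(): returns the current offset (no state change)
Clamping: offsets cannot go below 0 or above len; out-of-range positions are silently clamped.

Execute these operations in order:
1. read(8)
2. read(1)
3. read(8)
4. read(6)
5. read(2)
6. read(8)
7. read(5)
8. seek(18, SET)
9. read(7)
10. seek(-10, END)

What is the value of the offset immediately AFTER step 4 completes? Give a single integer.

Answer: 21

Derivation:
After 1 (read(8)): returned 'U0DRJV3B', offset=8
After 2 (read(1)): returned 'C', offset=9
After 3 (read(8)): returned 'SQ0I3MFE', offset=17
After 4 (read(6)): returned 'KOA5', offset=21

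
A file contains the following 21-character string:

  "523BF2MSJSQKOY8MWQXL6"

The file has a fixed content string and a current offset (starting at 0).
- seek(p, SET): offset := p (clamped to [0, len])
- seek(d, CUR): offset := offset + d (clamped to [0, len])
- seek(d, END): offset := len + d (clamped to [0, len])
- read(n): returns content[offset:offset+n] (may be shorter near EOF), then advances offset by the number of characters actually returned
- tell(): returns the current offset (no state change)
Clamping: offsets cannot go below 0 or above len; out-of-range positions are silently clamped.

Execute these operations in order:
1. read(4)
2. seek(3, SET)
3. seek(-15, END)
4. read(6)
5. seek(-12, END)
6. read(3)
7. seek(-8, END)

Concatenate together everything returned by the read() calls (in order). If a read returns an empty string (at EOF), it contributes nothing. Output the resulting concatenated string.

After 1 (read(4)): returned '523B', offset=4
After 2 (seek(3, SET)): offset=3
After 3 (seek(-15, END)): offset=6
After 4 (read(6)): returned 'MSJSQK', offset=12
After 5 (seek(-12, END)): offset=9
After 6 (read(3)): returned 'SQK', offset=12
After 7 (seek(-8, END)): offset=13

Answer: 523BMSJSQKSQK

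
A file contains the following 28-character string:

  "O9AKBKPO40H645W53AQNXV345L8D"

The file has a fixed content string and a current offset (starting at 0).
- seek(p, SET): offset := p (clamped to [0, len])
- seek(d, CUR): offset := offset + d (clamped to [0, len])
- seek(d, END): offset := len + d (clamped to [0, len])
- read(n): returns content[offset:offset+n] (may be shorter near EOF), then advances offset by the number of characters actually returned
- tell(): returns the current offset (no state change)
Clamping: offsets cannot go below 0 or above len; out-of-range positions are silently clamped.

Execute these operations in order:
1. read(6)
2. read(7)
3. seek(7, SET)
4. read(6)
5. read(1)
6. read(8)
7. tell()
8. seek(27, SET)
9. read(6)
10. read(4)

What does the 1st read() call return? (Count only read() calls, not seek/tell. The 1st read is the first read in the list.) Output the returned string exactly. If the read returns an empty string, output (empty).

After 1 (read(6)): returned 'O9AKBK', offset=6
After 2 (read(7)): returned 'PO40H64', offset=13
After 3 (seek(7, SET)): offset=7
After 4 (read(6)): returned 'O40H64', offset=13
After 5 (read(1)): returned '5', offset=14
After 6 (read(8)): returned 'W53AQNXV', offset=22
After 7 (tell()): offset=22
After 8 (seek(27, SET)): offset=27
After 9 (read(6)): returned 'D', offset=28
After 10 (read(4)): returned '', offset=28

Answer: O9AKBK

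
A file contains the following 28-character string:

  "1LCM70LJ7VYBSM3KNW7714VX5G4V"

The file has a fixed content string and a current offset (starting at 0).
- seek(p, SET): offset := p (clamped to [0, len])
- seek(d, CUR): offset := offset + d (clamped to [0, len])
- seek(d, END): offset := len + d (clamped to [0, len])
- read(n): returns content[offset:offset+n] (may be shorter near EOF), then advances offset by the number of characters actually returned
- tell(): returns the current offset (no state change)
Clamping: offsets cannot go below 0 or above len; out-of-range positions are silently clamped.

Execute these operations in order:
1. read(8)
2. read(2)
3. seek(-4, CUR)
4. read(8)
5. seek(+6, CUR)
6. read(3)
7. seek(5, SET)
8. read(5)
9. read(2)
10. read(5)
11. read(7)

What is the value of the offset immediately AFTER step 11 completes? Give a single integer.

After 1 (read(8)): returned '1LCM70LJ', offset=8
After 2 (read(2)): returned '7V', offset=10
After 3 (seek(-4, CUR)): offset=6
After 4 (read(8)): returned 'LJ7VYBSM', offset=14
After 5 (seek(+6, CUR)): offset=20
After 6 (read(3)): returned '14V', offset=23
After 7 (seek(5, SET)): offset=5
After 8 (read(5)): returned '0LJ7V', offset=10
After 9 (read(2)): returned 'YB', offset=12
After 10 (read(5)): returned 'SM3KN', offset=17
After 11 (read(7)): returned 'W7714VX', offset=24

Answer: 24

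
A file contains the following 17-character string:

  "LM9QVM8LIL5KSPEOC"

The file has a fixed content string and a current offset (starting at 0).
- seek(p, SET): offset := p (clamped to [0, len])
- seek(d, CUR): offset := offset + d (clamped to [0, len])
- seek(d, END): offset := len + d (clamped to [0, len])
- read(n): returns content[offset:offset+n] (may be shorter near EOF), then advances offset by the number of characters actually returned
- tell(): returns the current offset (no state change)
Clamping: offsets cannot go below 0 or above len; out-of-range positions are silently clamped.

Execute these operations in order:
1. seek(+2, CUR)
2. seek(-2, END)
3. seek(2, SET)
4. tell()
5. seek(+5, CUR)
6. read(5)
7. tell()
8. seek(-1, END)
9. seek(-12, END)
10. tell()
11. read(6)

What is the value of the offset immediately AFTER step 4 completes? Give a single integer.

After 1 (seek(+2, CUR)): offset=2
After 2 (seek(-2, END)): offset=15
After 3 (seek(2, SET)): offset=2
After 4 (tell()): offset=2

Answer: 2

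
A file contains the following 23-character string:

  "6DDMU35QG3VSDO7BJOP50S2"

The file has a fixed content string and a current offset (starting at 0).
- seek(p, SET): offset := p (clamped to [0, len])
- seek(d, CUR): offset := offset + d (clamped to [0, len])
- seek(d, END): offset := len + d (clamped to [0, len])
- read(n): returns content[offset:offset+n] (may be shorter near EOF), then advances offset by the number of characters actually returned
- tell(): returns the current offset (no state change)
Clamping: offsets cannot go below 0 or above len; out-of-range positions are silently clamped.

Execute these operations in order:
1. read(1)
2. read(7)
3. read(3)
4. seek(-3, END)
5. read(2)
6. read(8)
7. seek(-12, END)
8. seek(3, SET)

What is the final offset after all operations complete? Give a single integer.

After 1 (read(1)): returned '6', offset=1
After 2 (read(7)): returned 'DDMU35Q', offset=8
After 3 (read(3)): returned 'G3V', offset=11
After 4 (seek(-3, END)): offset=20
After 5 (read(2)): returned '0S', offset=22
After 6 (read(8)): returned '2', offset=23
After 7 (seek(-12, END)): offset=11
After 8 (seek(3, SET)): offset=3

Answer: 3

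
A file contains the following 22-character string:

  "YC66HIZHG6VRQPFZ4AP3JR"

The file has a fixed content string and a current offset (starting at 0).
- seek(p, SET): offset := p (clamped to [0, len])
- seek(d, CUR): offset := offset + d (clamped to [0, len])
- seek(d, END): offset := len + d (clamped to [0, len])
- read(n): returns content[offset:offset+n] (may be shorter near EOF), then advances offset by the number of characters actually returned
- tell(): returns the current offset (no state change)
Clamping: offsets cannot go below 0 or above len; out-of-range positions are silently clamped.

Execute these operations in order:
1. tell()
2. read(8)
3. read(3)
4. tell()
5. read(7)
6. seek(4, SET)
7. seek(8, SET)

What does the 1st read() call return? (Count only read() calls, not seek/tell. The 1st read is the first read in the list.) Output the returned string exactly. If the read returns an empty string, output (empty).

After 1 (tell()): offset=0
After 2 (read(8)): returned 'YC66HIZH', offset=8
After 3 (read(3)): returned 'G6V', offset=11
After 4 (tell()): offset=11
After 5 (read(7)): returned 'RQPFZ4A', offset=18
After 6 (seek(4, SET)): offset=4
After 7 (seek(8, SET)): offset=8

Answer: YC66HIZH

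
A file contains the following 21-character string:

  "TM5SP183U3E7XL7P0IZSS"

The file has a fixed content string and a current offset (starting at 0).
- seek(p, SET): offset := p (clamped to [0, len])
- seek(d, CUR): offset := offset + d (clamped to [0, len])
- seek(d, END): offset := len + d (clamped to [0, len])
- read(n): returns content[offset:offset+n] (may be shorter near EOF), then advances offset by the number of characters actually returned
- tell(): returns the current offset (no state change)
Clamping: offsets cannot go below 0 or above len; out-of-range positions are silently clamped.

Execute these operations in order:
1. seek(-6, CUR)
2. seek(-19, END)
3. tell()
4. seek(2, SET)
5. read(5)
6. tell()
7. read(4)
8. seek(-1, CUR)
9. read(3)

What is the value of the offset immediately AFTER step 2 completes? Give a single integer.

After 1 (seek(-6, CUR)): offset=0
After 2 (seek(-19, END)): offset=2

Answer: 2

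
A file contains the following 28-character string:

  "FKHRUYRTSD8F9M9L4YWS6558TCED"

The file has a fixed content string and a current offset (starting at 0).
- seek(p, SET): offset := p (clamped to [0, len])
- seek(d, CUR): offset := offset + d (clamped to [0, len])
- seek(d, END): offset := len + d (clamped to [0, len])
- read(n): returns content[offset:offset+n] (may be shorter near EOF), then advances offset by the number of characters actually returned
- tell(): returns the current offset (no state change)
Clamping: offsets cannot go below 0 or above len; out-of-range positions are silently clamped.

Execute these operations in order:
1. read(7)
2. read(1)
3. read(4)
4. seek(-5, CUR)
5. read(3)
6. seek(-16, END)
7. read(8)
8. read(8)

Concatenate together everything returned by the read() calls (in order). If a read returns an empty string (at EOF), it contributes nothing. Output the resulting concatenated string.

Answer: FKHRUYRTSD8FTSD9M9L4YWS6558TCED

Derivation:
After 1 (read(7)): returned 'FKHRUYR', offset=7
After 2 (read(1)): returned 'T', offset=8
After 3 (read(4)): returned 'SD8F', offset=12
After 4 (seek(-5, CUR)): offset=7
After 5 (read(3)): returned 'TSD', offset=10
After 6 (seek(-16, END)): offset=12
After 7 (read(8)): returned '9M9L4YWS', offset=20
After 8 (read(8)): returned '6558TCED', offset=28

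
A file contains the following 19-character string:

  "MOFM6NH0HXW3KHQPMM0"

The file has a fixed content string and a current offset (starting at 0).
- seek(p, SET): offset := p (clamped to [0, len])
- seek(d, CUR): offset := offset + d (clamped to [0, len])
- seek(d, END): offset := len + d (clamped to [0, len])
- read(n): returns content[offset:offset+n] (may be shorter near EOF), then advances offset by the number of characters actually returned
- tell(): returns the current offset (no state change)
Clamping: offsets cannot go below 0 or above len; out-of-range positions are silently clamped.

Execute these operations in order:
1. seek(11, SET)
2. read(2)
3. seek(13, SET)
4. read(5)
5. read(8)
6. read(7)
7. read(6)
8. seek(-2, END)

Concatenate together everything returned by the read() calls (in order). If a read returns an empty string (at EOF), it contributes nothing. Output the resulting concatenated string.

Answer: 3KHQPMM0

Derivation:
After 1 (seek(11, SET)): offset=11
After 2 (read(2)): returned '3K', offset=13
After 3 (seek(13, SET)): offset=13
After 4 (read(5)): returned 'HQPMM', offset=18
After 5 (read(8)): returned '0', offset=19
After 6 (read(7)): returned '', offset=19
After 7 (read(6)): returned '', offset=19
After 8 (seek(-2, END)): offset=17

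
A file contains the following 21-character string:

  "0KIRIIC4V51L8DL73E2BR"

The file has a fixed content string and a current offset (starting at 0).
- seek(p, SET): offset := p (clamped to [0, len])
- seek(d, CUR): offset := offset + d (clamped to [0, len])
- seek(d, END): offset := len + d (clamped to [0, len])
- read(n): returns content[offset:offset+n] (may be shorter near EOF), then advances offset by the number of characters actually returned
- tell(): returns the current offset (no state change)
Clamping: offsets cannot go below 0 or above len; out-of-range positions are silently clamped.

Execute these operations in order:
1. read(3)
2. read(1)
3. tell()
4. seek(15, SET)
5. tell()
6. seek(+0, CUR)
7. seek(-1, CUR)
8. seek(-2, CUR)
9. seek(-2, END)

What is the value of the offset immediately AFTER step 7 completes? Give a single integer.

Answer: 14

Derivation:
After 1 (read(3)): returned '0KI', offset=3
After 2 (read(1)): returned 'R', offset=4
After 3 (tell()): offset=4
After 4 (seek(15, SET)): offset=15
After 5 (tell()): offset=15
After 6 (seek(+0, CUR)): offset=15
After 7 (seek(-1, CUR)): offset=14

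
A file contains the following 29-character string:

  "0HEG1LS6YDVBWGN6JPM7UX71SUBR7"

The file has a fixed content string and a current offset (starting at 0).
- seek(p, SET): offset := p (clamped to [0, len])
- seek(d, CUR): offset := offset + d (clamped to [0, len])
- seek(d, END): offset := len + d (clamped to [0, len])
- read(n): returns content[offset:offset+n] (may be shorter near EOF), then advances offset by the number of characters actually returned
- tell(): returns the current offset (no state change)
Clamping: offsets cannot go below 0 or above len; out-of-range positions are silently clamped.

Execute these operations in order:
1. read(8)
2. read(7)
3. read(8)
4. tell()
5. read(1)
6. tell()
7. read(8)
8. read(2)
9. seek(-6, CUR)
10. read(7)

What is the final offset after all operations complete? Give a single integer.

Answer: 29

Derivation:
After 1 (read(8)): returned '0HEG1LS6', offset=8
After 2 (read(7)): returned 'YDVBWGN', offset=15
After 3 (read(8)): returned '6JPM7UX7', offset=23
After 4 (tell()): offset=23
After 5 (read(1)): returned '1', offset=24
After 6 (tell()): offset=24
After 7 (read(8)): returned 'SUBR7', offset=29
After 8 (read(2)): returned '', offset=29
After 9 (seek(-6, CUR)): offset=23
After 10 (read(7)): returned '1SUBR7', offset=29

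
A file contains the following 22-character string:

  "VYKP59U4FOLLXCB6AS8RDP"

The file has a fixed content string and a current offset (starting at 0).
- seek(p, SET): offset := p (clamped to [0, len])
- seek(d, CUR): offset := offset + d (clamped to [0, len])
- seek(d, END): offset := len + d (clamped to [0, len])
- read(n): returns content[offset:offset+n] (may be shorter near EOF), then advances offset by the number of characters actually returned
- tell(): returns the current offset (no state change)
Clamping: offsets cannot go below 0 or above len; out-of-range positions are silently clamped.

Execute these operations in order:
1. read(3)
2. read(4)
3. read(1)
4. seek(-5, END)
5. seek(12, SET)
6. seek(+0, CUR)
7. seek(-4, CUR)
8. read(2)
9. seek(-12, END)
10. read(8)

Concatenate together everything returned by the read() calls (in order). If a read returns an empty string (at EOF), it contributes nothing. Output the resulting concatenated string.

After 1 (read(3)): returned 'VYK', offset=3
After 2 (read(4)): returned 'P59U', offset=7
After 3 (read(1)): returned '4', offset=8
After 4 (seek(-5, END)): offset=17
After 5 (seek(12, SET)): offset=12
After 6 (seek(+0, CUR)): offset=12
After 7 (seek(-4, CUR)): offset=8
After 8 (read(2)): returned 'FO', offset=10
After 9 (seek(-12, END)): offset=10
After 10 (read(8)): returned 'LLXCB6AS', offset=18

Answer: VYKP59U4FOLLXCB6AS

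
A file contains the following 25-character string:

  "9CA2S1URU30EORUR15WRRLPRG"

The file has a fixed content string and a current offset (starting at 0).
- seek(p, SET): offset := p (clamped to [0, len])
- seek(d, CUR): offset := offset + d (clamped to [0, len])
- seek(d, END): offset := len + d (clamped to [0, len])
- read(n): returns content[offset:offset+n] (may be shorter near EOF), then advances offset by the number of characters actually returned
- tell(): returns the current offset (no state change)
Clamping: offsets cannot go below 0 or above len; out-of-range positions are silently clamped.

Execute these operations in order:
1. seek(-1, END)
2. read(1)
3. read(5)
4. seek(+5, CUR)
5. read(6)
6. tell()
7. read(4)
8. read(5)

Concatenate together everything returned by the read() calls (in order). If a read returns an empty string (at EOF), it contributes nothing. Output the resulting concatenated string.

Answer: G

Derivation:
After 1 (seek(-1, END)): offset=24
After 2 (read(1)): returned 'G', offset=25
After 3 (read(5)): returned '', offset=25
After 4 (seek(+5, CUR)): offset=25
After 5 (read(6)): returned '', offset=25
After 6 (tell()): offset=25
After 7 (read(4)): returned '', offset=25
After 8 (read(5)): returned '', offset=25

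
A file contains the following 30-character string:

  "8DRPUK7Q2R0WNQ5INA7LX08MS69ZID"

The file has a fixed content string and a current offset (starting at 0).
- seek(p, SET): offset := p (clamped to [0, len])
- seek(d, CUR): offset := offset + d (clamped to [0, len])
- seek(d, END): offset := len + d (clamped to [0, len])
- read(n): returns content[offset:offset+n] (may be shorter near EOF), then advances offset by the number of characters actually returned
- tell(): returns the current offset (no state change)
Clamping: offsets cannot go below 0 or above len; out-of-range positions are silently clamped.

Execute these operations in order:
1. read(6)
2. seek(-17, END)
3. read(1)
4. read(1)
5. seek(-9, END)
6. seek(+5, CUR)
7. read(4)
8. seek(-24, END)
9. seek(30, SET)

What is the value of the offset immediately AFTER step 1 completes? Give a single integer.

After 1 (read(6)): returned '8DRPUK', offset=6

Answer: 6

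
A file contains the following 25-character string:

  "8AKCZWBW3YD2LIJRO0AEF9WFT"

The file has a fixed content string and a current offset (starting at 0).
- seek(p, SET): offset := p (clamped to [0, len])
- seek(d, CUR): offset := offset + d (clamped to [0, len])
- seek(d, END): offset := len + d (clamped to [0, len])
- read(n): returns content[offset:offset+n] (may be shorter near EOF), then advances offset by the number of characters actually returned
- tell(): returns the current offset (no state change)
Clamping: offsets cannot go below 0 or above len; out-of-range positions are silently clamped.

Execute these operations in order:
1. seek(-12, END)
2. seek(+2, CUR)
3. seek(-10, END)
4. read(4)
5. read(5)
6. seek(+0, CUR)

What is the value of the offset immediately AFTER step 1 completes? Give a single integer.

After 1 (seek(-12, END)): offset=13

Answer: 13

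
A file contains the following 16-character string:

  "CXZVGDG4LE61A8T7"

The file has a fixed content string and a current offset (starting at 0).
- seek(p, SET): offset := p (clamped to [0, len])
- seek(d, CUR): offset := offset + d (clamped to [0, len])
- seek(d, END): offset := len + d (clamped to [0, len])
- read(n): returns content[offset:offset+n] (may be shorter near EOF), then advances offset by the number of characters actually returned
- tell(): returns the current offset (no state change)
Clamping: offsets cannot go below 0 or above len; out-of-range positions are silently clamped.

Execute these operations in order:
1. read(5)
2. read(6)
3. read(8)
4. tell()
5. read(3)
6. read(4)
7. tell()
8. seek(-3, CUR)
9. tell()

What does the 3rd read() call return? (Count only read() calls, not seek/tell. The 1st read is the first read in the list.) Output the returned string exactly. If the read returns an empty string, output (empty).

After 1 (read(5)): returned 'CXZVG', offset=5
After 2 (read(6)): returned 'DG4LE6', offset=11
After 3 (read(8)): returned '1A8T7', offset=16
After 4 (tell()): offset=16
After 5 (read(3)): returned '', offset=16
After 6 (read(4)): returned '', offset=16
After 7 (tell()): offset=16
After 8 (seek(-3, CUR)): offset=13
After 9 (tell()): offset=13

Answer: 1A8T7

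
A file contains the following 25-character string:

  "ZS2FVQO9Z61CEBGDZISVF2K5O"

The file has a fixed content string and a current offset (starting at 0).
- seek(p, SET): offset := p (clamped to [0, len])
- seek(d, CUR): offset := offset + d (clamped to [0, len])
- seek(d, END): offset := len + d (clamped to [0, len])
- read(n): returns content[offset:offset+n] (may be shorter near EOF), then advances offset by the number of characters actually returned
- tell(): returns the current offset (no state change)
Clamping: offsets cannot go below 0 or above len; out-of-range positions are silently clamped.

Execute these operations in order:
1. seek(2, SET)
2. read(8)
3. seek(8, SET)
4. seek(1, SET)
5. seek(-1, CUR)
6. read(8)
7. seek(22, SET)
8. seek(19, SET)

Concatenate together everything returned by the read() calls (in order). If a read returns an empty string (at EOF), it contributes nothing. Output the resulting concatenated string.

Answer: 2FVQO9Z6ZS2FVQO9

Derivation:
After 1 (seek(2, SET)): offset=2
After 2 (read(8)): returned '2FVQO9Z6', offset=10
After 3 (seek(8, SET)): offset=8
After 4 (seek(1, SET)): offset=1
After 5 (seek(-1, CUR)): offset=0
After 6 (read(8)): returned 'ZS2FVQO9', offset=8
After 7 (seek(22, SET)): offset=22
After 8 (seek(19, SET)): offset=19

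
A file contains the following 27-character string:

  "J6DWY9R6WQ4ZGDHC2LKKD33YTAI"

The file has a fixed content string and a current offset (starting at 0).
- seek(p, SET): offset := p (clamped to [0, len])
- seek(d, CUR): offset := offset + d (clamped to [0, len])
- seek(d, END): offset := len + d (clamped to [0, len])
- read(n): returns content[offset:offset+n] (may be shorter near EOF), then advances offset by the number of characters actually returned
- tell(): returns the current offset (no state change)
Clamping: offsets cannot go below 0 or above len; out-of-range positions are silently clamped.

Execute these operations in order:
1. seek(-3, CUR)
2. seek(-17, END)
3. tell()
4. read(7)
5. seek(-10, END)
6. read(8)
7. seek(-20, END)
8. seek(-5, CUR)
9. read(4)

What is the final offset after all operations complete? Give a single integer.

After 1 (seek(-3, CUR)): offset=0
After 2 (seek(-17, END)): offset=10
After 3 (tell()): offset=10
After 4 (read(7)): returned '4ZGDHC2', offset=17
After 5 (seek(-10, END)): offset=17
After 6 (read(8)): returned 'LKKD33YT', offset=25
After 7 (seek(-20, END)): offset=7
After 8 (seek(-5, CUR)): offset=2
After 9 (read(4)): returned 'DWY9', offset=6

Answer: 6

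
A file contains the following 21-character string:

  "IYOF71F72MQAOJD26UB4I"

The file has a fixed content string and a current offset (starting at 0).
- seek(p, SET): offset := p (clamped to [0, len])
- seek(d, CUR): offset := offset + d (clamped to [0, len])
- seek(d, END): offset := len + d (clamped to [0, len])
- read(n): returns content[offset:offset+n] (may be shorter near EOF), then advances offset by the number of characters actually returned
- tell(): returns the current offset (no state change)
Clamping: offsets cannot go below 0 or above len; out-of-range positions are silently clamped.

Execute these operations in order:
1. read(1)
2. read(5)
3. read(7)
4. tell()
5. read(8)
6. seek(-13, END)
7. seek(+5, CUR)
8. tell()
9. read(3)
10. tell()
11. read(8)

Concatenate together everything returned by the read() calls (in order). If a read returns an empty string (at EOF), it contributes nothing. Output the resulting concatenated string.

After 1 (read(1)): returned 'I', offset=1
After 2 (read(5)): returned 'YOF71', offset=6
After 3 (read(7)): returned 'F72MQAO', offset=13
After 4 (tell()): offset=13
After 5 (read(8)): returned 'JD26UB4I', offset=21
After 6 (seek(-13, END)): offset=8
After 7 (seek(+5, CUR)): offset=13
After 8 (tell()): offset=13
After 9 (read(3)): returned 'JD2', offset=16
After 10 (tell()): offset=16
After 11 (read(8)): returned '6UB4I', offset=21

Answer: IYOF71F72MQAOJD26UB4IJD26UB4I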